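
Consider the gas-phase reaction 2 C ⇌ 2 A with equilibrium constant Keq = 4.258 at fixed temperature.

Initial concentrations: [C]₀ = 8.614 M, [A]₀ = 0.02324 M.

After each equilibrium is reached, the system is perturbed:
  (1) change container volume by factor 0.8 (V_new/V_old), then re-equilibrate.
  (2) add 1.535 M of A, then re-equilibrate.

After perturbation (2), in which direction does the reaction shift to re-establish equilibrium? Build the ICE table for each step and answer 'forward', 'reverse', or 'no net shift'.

Q₀ = 7.2788e-06 vs Keq = 4.258 ⇒ Q<K, forward
Step 1:
                  C         A
  I           8.614   0.02324
  C          -5.795     5.795
  E           2.819     5.818
  solve Keq expr → x = 2.897; check Q = 4.258
Then change container volume by factor 0.8 (V_new/V_old).
Step 2:
                  C         A
  I           3.524     7.272
  C               0         0
  E           3.524     7.272
  solve Keq expr → x = 0; check Q = 4.258
Then add 1.535 M of A.
Step 3:
                  C         A
  I           3.524     8.807
  C          0.5011   -0.5011
  E           4.025     8.306
  solve Keq expr → x = -0.2505; check Q = 4.258

Direction: reverse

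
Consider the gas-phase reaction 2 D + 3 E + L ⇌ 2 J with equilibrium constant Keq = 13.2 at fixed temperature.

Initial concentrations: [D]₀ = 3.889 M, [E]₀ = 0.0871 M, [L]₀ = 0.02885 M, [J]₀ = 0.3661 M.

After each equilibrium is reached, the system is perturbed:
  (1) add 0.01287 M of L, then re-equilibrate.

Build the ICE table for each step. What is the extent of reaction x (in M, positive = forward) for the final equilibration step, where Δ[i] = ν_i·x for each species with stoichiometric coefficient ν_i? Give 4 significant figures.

x = 0.002441 M

Q₀ = 464.9 vs Keq = 13.2 ⇒ Q>K, reverse
Step 1:
                    D           E           L           J
  I             3.889      0.0871     0.02885      0.3661
  C            0.0683      0.1024     0.03415     -0.0683
  E             3.957      0.1895       0.063      0.2978
  solve Keq expr → x = -0.03415; check Q = 13.2
Then add 0.01287 M of L.
Step 2:
                    D           E           L           J
  I             3.957      0.1895     0.07587      0.2978
  C         -0.004882   -0.007323   -0.002441    0.004882
  E             3.952      0.1822     0.07343      0.3027
  solve Keq expr → x = 0.002441; check Q = 13.2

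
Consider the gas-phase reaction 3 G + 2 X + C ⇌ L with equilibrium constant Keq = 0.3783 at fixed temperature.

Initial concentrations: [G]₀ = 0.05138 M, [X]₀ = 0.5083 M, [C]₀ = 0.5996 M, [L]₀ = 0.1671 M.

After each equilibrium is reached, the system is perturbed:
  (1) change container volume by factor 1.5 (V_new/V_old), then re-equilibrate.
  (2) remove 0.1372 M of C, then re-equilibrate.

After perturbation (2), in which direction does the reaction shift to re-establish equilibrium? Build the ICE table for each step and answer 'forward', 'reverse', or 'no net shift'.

Q₀ = 7952 vs Keq = 0.3783 ⇒ Q>K, reverse
Step 1:
                    G           X           C           L
  Initial     0.05138      0.5083      0.5996      0.1671
  Change       0.4379      0.2919       0.146      -0.146
  Equil        0.4892      0.8002      0.7456     0.02115
  solve Keq expr → x = -0.146; check Q = 0.3783
Then change container volume by factor 1.5 (V_new/V_old).
Step 2:
                    G           X           C           L
  Initial      0.3262      0.5335       0.497      0.0141
  Change      0.03396     0.02264     0.01132    -0.01132
  Equil        0.3601      0.5561      0.5084    0.002778
  solve Keq expr → x = -0.01132; check Q = 0.3783
Then remove 0.1372 M of C.
Step 3:
                    G           X           C           L
  Initial      0.3601      0.5561      0.3712    0.002778
  Change     0.002099    0.001399  6.9967e-04 -6.9967e-04
  Equil        0.3622      0.5575      0.3719    0.002078
  solve Keq expr → x = -6.9967e-04; check Q = 0.3783

Direction: reverse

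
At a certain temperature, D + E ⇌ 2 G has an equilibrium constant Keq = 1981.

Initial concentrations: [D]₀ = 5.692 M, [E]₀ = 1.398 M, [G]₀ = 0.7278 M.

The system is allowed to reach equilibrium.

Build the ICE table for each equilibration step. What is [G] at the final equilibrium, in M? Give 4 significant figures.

Q₀ = 0.06657 vs Keq = 1981 ⇒ Q<K, forward
Step 1:
                  D         E         G
  init        5.692     1.398    0.7278
  Δ          -1.397    -1.397     2.793
  eq          4.295  0.001457     3.521
  solve Keq expr → x = 1.397; check Q = 1981

[G]_eq = 3.521 M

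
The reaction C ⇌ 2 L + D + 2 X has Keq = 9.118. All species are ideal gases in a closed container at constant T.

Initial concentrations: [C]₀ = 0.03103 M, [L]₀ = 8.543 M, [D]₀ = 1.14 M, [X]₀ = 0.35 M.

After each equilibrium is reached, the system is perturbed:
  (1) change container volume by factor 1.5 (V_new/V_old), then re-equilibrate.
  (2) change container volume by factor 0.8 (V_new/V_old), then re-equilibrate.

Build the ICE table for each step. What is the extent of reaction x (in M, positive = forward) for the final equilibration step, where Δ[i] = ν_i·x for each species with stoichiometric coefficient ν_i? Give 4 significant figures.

x = -0.02411 M

Q₀ = 328.5 vs Keq = 9.118 ⇒ Q>K, reverse
Step 1:
                    C           L           D           X
  Initial     0.03103       8.543        1.14        0.35
  Change       0.1083     -0.2167     -0.1083     -0.2167
  Equil        0.1394       8.326       1.032      0.1333
  solve Keq expr → x = -0.1083; check Q = 9.118
Then change container volume by factor 1.5 (V_new/V_old).
Step 2:
                    C           L           D           X
  Initial     0.09292       5.551      0.6878     0.08887
  Change     -0.03304     0.06608     0.03304     0.06608
  Equil       0.05988       5.617      0.7208      0.1549
  solve Keq expr → x = 0.03304; check Q = 9.118
Then change container volume by factor 0.8 (V_new/V_old).
Step 3:
                    C           L           D           X
  Initial     0.07485       7.021       0.901      0.1937
  Change      0.02411    -0.04821    -0.02411    -0.04821
  Equil       0.09896       6.973      0.8769      0.1455
  solve Keq expr → x = -0.02411; check Q = 9.118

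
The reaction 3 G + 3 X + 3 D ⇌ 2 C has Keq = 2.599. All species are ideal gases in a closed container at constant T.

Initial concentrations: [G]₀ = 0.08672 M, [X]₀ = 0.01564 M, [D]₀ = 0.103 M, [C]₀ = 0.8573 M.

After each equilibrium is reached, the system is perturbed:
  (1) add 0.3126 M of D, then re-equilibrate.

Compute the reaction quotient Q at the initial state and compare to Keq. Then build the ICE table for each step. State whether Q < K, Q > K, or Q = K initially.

Q₀ = 2.6958e+11 vs Keq = 2.599 ⇒ Q>K, reverse
Step 1:
                   G          X          D          C
  I          0.08672    0.01564      0.103     0.8573
  C           0.6704     0.6704     0.6704    -0.4469
  E           0.7571      0.686     0.7734     0.4104
  solve Keq expr → x = -0.2235; check Q = 2.599
Then add 0.3126 M of D.
Step 2:
                   G          X          D          C
  I           0.7571      0.686      1.086     0.4104
  C         -0.06928   -0.06928   -0.06928    0.04619
  E           0.6878     0.6167      1.017     0.4566
  solve Keq expr → x = 0.02309; check Q = 2.599

Q₀ = 2.6958e+11; Q > K (proceeds reverse)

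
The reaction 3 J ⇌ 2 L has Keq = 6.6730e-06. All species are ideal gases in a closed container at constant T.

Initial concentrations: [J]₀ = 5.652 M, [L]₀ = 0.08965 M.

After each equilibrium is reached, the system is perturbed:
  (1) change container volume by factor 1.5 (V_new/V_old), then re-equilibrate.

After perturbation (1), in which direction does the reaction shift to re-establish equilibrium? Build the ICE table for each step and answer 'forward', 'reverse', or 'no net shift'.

Direction: reverse

Q₀ = 4.4514e-05 vs Keq = 6.6730e-06 ⇒ Q>K, reverse
Step 1:
                   J          L
  I            5.652    0.08965
  C          0.08128   -0.05419
  E            5.733    0.03546
  solve Keq expr → x = -0.02709; check Q = 6.6730e-06
Then change container volume by factor 1.5 (V_new/V_old).
Step 2:
                   J          L
  I            3.822    0.02364
  C         0.006434   -0.00429
  E            3.829    0.01935
  solve Keq expr → x = -0.002145; check Q = 6.6730e-06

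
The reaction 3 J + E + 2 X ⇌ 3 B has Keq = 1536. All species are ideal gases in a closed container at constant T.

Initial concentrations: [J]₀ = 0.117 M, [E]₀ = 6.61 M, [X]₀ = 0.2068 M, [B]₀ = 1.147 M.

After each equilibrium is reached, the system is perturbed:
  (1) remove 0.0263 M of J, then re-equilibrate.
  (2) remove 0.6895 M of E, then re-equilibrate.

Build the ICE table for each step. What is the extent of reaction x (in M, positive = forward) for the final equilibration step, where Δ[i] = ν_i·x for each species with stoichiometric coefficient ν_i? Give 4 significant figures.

x = -0.001199 M

Q₀ = 3333 vs Keq = 1536 ⇒ Q>K, reverse
Step 1:
                    J           E           X           B
  Initial       0.117        6.61      0.2068       1.147
  Change      0.02404    0.008014     0.01603    -0.02404
  Equil         0.141       6.618      0.2228       1.123
  solve Keq expr → x = -0.008014; check Q = 1536
Then remove 0.0263 M of J.
Step 2:
                    J           E           X           B
  Initial      0.1147       6.618      0.2228       1.123
  Change      0.01889    0.006298      0.0126    -0.01889
  Equil        0.1336       6.624      0.2354       1.104
  solve Keq expr → x = -0.006298; check Q = 1536
Then remove 0.6895 M of E.
Step 3:
                    J           E           X           B
  Initial      0.1336       5.935      0.2354       1.104
  Change     0.003596    0.001199    0.002397   -0.003596
  Equil        0.1372       5.936      0.2378         1.1
  solve Keq expr → x = -0.001199; check Q = 1536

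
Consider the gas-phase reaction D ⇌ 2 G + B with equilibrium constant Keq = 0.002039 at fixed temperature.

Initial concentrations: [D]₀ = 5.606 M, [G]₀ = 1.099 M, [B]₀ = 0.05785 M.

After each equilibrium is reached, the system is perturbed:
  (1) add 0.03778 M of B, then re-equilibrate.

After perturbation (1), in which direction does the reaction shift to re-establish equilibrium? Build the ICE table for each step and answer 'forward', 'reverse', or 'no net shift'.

Q₀ = 0.01246 vs Keq = 0.002039 ⇒ Q>K, reverse
Step 1:
                    D           G           B
  Initial       5.606       1.099     0.05785
  Change      0.04646    -0.09293    -0.04646
  Equil         5.652       1.006     0.01139
  solve Keq expr → x = -0.04646; check Q = 0.002039
Then add 0.03778 M of B.
Step 2:
                    D           G           B
  Initial       5.652       1.006     0.04917
  Change      0.03588    -0.07176    -0.03588
  Equil         5.688      0.9343     0.01329
  solve Keq expr → x = -0.03588; check Q = 0.002039

Direction: reverse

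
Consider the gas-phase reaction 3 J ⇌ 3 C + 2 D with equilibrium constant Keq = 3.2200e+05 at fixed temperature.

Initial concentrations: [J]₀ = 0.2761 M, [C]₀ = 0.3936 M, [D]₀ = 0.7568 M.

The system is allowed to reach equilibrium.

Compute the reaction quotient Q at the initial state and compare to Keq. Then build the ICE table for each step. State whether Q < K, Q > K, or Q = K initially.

Q₀ = 1.659; Q < K (proceeds forward)

Q₀ = 1.659 vs Keq = 3.2200e+05 ⇒ Q<K, forward
Step 1:
                   J          C          D
  Initial     0.2761     0.3936     0.7568
  Change     -0.2669     0.2669     0.1779
  Equil     0.009212     0.6605     0.9347
  solve Keq expr → x = 0.08896; check Q = 3.2200e+05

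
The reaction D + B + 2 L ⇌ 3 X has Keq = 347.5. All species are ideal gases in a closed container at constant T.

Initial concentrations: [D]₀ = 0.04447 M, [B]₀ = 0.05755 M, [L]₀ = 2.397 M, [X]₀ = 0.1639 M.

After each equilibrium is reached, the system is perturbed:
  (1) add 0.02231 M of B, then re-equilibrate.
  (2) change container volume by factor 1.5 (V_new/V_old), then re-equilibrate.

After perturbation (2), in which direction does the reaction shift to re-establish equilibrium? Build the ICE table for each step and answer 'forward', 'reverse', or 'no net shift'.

Direction: reverse

Q₀ = 0.2994 vs Keq = 347.5 ⇒ Q<K, forward
Step 1:
                   D          B          L          X
  Initial    0.04447    0.05755      2.397     0.1639
  Change    -0.04349   -0.04349   -0.08698     0.1305
  Equil   9.7853e-04    0.01406       2.31     0.2944
  solve Keq expr → x = 0.04349; check Q = 347.5
Then add 0.02231 M of B.
Step 2:
                   D          B          L          X
  Initial 9.7853e-04    0.03637       2.31     0.2944
  Change  -5.8673e-04 -5.8673e-04  -0.001173    0.00176
  Equil   3.9180e-04    0.03578      2.309     0.2961
  solve Keq expr → x = 5.8673e-04; check Q = 347.5
Then change container volume by factor 1.5 (V_new/V_old).
Step 3:
                   D          B          L          X
  Initial 2.6120e-04    0.02385      1.539     0.1974
  Change  1.2617e-04 1.2617e-04 2.5235e-04 -3.7852e-04
  Equil   3.8737e-04    0.02398      1.539      0.197
  solve Keq expr → x = -1.2617e-04; check Q = 347.5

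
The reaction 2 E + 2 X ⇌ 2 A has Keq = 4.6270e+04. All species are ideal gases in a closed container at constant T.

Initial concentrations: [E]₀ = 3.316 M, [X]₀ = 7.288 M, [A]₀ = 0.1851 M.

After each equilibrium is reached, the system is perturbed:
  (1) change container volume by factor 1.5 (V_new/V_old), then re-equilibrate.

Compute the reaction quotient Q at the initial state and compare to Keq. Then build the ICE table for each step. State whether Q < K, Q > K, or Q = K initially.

Q₀ = 5.8663e-05 vs Keq = 4.6270e+04 ⇒ Q<K, forward
Step 1:
                  E         X         A
  init        3.316     7.288    0.1851
  Δ          -3.312    -3.312     3.312
  eq       0.004089     3.976     3.497
  solve Keq expr → x = 1.656; check Q = 4.6270e+04
Then change container volume by factor 1.5 (V_new/V_old).
Step 2:
                  E         X         A
  init     0.002726     2.651     2.331
  Δ        0.001358  0.001358 -0.001358
  eq       0.004084     2.652      2.33
  solve Keq expr → x = -6.7922e-04; check Q = 4.6270e+04

Q₀ = 5.8663e-05; Q < K (proceeds forward)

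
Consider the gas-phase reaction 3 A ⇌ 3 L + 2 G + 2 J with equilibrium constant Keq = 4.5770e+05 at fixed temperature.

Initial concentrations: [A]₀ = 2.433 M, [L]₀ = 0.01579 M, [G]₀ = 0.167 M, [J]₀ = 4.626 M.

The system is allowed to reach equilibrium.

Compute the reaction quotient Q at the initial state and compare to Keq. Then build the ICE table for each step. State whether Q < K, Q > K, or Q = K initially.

Q₀ = 1.6314e-07; Q < K (proceeds forward)

Q₀ = 1.6314e-07 vs Keq = 4.5770e+05 ⇒ Q<K, forward
Step 1:
                   A          L          G          J
  Initial      2.433    0.01579      0.167      4.626
  Change       -2.29       2.29      1.527      1.527
  Equil       0.1428      2.306      1.694      6.153
  solve Keq expr → x = 0.7634; check Q = 4.5770e+05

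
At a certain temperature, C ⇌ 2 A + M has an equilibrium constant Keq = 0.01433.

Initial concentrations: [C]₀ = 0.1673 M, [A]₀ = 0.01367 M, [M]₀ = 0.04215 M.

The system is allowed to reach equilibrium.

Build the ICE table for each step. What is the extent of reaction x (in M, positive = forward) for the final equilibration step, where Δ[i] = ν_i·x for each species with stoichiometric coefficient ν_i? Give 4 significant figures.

x = 0.05656 M

Q₀ = 4.7080e-05 vs Keq = 0.01433 ⇒ Q<K, forward
Step 1:
                  C         A         M
  init       0.1673   0.01367   0.04215
  Δ        -0.05656    0.1131   0.05656
  eq         0.1107    0.1268   0.09871
  solve Keq expr → x = 0.05656; check Q = 0.01433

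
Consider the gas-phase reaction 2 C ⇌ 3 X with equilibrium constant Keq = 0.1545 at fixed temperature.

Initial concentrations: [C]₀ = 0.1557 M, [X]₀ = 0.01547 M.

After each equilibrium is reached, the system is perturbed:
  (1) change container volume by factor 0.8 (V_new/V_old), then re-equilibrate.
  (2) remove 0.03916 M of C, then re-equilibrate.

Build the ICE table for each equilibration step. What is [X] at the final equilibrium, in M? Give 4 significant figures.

Q₀ = 1.5272e-04 vs Keq = 0.1545 ⇒ Q<K, forward
Step 1:
                   C          X
  init        0.1557    0.01547
  Δ         -0.06297    0.09446
  eq         0.09273     0.1099
  solve Keq expr → x = 0.03149; check Q = 0.1545
Then change container volume by factor 0.8 (V_new/V_old).
Step 2:
                   C          X
  init        0.1159     0.1374
  Δ         0.004419  -0.006628
  eq          0.1203     0.1308
  solve Keq expr → x = -0.002209; check Q = 0.1545
Then remove 0.03916 M of C.
Step 3:
                   C          X
  init       0.08117     0.1308
  Δ           0.0131   -0.01964
  eq         0.09426     0.1111
  solve Keq expr → x = -0.006548; check Q = 0.1545

[X]_eq = 0.1111 M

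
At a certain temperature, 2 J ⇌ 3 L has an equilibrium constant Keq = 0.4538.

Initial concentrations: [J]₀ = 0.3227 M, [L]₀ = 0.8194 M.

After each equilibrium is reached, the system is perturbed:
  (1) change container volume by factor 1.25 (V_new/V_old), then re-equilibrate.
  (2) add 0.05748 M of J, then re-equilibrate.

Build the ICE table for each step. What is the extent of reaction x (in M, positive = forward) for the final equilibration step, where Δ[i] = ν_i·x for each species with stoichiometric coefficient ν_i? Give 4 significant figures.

Q₀ = 5.283 vs Keq = 0.4538 ⇒ Q>K, reverse
Step 1:
                   J          L
  Initial     0.3227     0.8194
  Change      0.2097    -0.3146
  Equil       0.5324     0.5048
  solve Keq expr → x = -0.1049; check Q = 0.4538
Then change container volume by factor 1.25 (V_new/V_old).
Step 2:
                   J          L
  Initial     0.4259     0.4038
  Change    -0.01427    0.02141
  Equil       0.4117     0.4253
  solve Keq expr → x = 0.007137; check Q = 0.4538
Then add 0.05748 M of J.
Step 3:
                   J          L
  Initial     0.4691     0.4253
  Change    -0.01789    0.02684
  Equil       0.4513     0.4521
  solve Keq expr → x = 0.008947; check Q = 0.4538

x = 0.008947 M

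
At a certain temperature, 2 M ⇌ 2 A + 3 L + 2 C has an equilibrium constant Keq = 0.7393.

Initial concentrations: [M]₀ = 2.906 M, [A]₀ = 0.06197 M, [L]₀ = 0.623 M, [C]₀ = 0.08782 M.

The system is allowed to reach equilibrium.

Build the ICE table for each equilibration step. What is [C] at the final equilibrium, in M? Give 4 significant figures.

Q₀ = 8.4805e-07 vs Keq = 0.7393 ⇒ Q<K, forward
Step 1:
                   M          A          L          C
  I            2.906    0.06197      0.623    0.08782
  C          -0.7902     0.7902      1.185     0.7902
  E            2.116     0.8521      1.808      0.878
  solve Keq expr → x = 0.3951; check Q = 0.7393

[C]_eq = 0.878 M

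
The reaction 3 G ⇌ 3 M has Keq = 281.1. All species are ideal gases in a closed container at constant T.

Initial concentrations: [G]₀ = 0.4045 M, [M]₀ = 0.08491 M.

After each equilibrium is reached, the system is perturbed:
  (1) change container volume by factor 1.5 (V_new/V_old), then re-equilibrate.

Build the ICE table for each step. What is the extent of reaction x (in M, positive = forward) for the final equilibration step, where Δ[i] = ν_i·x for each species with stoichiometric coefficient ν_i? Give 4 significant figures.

x = 0 M

Q₀ = 0.00925 vs Keq = 281.1 ⇒ Q<K, forward
Step 1:
                    G           M
  I            0.4045     0.08491
  C           -0.3397      0.3397
  E           0.06482      0.4246
  solve Keq expr → x = 0.1132; check Q = 281.1
Then change container volume by factor 1.5 (V_new/V_old).
Step 2:
                    G           M
  I           0.04321      0.2831
  C                 0           0
  E           0.04321      0.2831
  solve Keq expr → x = 0; check Q = 281.1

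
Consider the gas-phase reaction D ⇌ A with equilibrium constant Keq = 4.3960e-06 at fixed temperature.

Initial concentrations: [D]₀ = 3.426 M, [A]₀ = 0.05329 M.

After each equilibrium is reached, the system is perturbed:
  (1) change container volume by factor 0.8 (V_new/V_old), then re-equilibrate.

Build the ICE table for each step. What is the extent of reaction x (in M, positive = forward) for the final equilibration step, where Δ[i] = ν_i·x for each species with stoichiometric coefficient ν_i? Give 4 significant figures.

Q₀ = 0.01555 vs Keq = 4.3960e-06 ⇒ Q>K, reverse
Step 1:
                   D          A
  Initial      3.426    0.05329
  Change     0.05327   -0.05327
  Equil        3.479 1.5295e-05
  solve Keq expr → x = -0.05327; check Q = 4.3960e-06
Then change container volume by factor 0.8 (V_new/V_old).
Step 2:
                   D          A
  Initial      4.349 1.9119e-05
  Change           0          0
  Equil        4.349 1.9119e-05
  solve Keq expr → x = 0; check Q = 4.3960e-06

x = 0 M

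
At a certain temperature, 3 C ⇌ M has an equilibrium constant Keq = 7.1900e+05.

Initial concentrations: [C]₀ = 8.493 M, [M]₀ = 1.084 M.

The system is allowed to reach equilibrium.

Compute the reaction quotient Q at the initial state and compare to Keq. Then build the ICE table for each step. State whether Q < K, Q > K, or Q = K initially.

Q₀ = 0.001769 vs Keq = 7.1900e+05 ⇒ Q<K, forward
Step 1:
                    C           M
  init          8.493       1.084
  Δ            -8.475       2.825
  eq          0.01758       3.909
  solve Keq expr → x = 2.825; check Q = 7.1900e+05

Q₀ = 0.001769; Q < K (proceeds forward)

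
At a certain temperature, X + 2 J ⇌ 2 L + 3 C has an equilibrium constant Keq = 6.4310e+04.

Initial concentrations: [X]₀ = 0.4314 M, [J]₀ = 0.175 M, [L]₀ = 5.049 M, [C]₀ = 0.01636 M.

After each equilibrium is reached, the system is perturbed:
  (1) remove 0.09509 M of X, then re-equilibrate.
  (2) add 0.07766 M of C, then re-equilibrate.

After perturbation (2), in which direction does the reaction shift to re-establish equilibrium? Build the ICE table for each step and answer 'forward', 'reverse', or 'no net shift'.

Q₀ = 0.008449 vs Keq = 6.4310e+04 ⇒ Q<K, forward
Step 1:
                   X          J          L          C
  init        0.4314      0.175      5.049    0.01636
  Δ         -0.08503    -0.1701     0.1701     0.2551
  eq          0.3464   0.004945      5.219     0.2714
  solve Keq expr → x = 0.08503; check Q = 6.4310e+04
Then remove 0.09509 M of X.
Step 2:
                   X          J          L          C
  init        0.2513   0.004945      5.219     0.2714
  Δ       4.0799e-04 8.1599e-04 -8.1599e-04  -0.001224
  eq          0.2517   0.005761      5.218     0.2702
  solve Keq expr → x = -4.0799e-04; check Q = 6.4310e+04
Then add 0.07766 M of C.
Step 3:
                   X          J          L          C
  init        0.2517   0.005761      5.218     0.3479
  Δ         0.001247   0.002495  -0.002495  -0.003742
  eq          0.2529   0.008256      5.216     0.3441
  solve Keq expr → x = -0.001247; check Q = 6.4310e+04

Direction: reverse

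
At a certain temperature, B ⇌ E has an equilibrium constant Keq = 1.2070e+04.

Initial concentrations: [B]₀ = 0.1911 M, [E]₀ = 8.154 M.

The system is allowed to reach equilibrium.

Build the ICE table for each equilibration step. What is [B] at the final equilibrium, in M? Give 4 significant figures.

Q₀ = 42.67 vs Keq = 1.2070e+04 ⇒ Q<K, forward
Step 1:
                   B          E
  init        0.1911      8.154
  Δ          -0.1904     0.1904
  eq      6.9133e-04      8.344
  solve Keq expr → x = 0.1904; check Q = 1.2070e+04

[B]_eq = 6.9133e-04 M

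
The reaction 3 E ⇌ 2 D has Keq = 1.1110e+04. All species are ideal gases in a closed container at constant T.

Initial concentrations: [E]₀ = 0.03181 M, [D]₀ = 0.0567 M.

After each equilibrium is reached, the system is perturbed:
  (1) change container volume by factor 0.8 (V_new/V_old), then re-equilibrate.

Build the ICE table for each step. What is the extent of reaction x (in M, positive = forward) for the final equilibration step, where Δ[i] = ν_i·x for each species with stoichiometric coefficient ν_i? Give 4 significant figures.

Q₀ = 99.88 vs Keq = 1.1110e+04 ⇒ Q<K, forward
Step 1:
                    E           D
  Initial     0.03181      0.0567
  Change       -0.024       0.016
  Equil      0.007807      0.0727
  solve Keq expr → x = 0.008001; check Q = 1.1110e+04
Then change container volume by factor 0.8 (V_new/V_old).
Step 2:
                    E           D
  Initial    0.009758     0.09088
  Change  -6.6984e-04  4.4656e-04
  Equil      0.009088     0.09132
  solve Keq expr → x = 2.2328e-04; check Q = 1.1110e+04

x = 2.2328e-04 M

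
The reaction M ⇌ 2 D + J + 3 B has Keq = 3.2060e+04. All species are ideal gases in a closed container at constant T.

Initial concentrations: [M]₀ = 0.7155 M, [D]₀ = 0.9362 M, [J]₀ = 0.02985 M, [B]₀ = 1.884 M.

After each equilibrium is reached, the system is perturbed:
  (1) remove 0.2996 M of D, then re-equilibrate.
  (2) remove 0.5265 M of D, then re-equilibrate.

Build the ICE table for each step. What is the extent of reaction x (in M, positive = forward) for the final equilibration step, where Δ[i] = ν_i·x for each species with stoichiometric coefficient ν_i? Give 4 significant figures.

Q₀ = 0.2445 vs Keq = 3.2060e+04 ⇒ Q<K, forward
Step 1:
                   M          D          J          B
  init        0.7155     0.9362    0.02985      1.884
  Δ          -0.7073      1.415     0.7073      2.122
  eq        0.008169      2.351     0.7372      4.006
  solve Keq expr → x = 0.7073; check Q = 3.2060e+04
Then remove 0.2996 M of D.
Step 2:
                   M          D          J          B
  init      0.008169      2.051     0.7372      4.006
  Δ        -0.001884   0.003768   0.001884   0.005653
  eq        0.006285      2.055     0.7391      4.012
  solve Keq expr → x = 0.001884; check Q = 3.2060e+04
Then remove 0.5265 M of D.
Step 3:
                   M          D          J          B
  init      0.006285      1.529     0.7391      4.012
  Δ        -0.002748   0.005496   0.002748   0.008245
  eq        0.003537      1.534     0.7418       4.02
  solve Keq expr → x = 0.002748; check Q = 3.2060e+04

x = 0.002748 M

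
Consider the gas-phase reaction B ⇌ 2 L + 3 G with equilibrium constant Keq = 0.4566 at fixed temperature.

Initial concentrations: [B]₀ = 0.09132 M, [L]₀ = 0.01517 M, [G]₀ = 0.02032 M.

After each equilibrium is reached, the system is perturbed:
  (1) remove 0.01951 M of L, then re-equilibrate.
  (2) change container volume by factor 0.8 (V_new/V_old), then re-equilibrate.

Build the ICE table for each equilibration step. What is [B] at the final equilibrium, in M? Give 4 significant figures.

Q₀ = 2.1143e-08 vs Keq = 0.4566 ⇒ Q<K, forward
Step 1:
                    B           L           G
  init        0.09132     0.01517     0.02032
  Δ          -0.08935      0.1787       0.268
  eq         0.001974      0.1939      0.2884
  solve Keq expr → x = 0.08935; check Q = 0.4566
Then remove 0.01951 M of L.
Step 2:
                    B           L           G
  init       0.001974      0.1744      0.2884
  Δ       -3.4702e-04  6.9404e-04    0.001041
  eq         0.001627       0.175      0.2894
  solve Keq expr → x = 3.4702e-04; check Q = 0.4566
Then change container volume by factor 0.8 (V_new/V_old).
Step 3:
                    B           L           G
  init       0.002033      0.2188      0.3618
  Δ          0.002431   -0.004862   -0.007294
  eq         0.004464      0.2139      0.3545
  solve Keq expr → x = -0.002431; check Q = 0.4566

[B]_eq = 0.004464 M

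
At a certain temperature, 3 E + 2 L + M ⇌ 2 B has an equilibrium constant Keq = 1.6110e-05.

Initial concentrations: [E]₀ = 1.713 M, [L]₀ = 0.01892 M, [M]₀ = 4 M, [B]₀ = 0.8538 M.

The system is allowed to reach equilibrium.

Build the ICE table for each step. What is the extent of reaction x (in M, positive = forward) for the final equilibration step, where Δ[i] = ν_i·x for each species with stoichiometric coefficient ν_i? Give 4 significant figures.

x = -0.4091 M

Q₀ = 101.3 vs Keq = 1.6110e-05 ⇒ Q>K, reverse
Step 1:
                  E         L         M         B
  init        1.713   0.01892         4    0.8538
  Δ           1.227    0.8182    0.4091   -0.8182
  eq           2.94    0.8371     4.409   0.03557
  solve Keq expr → x = -0.4091; check Q = 1.6110e-05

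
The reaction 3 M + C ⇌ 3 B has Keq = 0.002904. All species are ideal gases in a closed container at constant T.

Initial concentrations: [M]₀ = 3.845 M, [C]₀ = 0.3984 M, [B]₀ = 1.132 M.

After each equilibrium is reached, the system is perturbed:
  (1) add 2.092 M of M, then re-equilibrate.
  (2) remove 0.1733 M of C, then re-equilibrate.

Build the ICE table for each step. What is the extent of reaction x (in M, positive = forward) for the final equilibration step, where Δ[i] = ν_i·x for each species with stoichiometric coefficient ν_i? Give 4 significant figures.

Q₀ = 0.06405 vs Keq = 0.002904 ⇒ Q>K, reverse
Step 1:
                  M         C         B
  init        3.845    0.3984     1.132
  Δ           0.598    0.1993    -0.598
  eq          4.443    0.5977     0.534
  solve Keq expr → x = -0.1993; check Q = 0.002904
Then add 2.092 M of M.
Step 2:
                  M         C         B
  init        6.535    0.5977     0.534
  Δ         -0.1984  -0.06613    0.1984
  eq          6.337    0.5316    0.7324
  solve Keq expr → x = 0.06613; check Q = 0.002904
Then remove 0.1733 M of C.
Step 3:
                  M         C         B
  init        6.337    0.3583    0.7324
  Δ          0.0695   0.02317   -0.0695
  eq          6.406    0.3815    0.6629
  solve Keq expr → x = -0.02317; check Q = 0.002904

x = -0.02317 M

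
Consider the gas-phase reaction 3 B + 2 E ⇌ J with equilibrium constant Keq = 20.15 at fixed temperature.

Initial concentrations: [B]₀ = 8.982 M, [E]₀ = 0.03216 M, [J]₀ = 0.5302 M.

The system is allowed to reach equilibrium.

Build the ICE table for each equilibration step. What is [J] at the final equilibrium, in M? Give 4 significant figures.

[J]_eq = 0.5432 M

Q₀ = 0.7074 vs Keq = 20.15 ⇒ Q<K, forward
Step 1:
                  B         E         J
  Initial     8.982   0.03216    0.5302
  Change   -0.03903  -0.02602   0.01301
  Equil       8.943  0.006139    0.5432
  solve Keq expr → x = 0.01301; check Q = 20.15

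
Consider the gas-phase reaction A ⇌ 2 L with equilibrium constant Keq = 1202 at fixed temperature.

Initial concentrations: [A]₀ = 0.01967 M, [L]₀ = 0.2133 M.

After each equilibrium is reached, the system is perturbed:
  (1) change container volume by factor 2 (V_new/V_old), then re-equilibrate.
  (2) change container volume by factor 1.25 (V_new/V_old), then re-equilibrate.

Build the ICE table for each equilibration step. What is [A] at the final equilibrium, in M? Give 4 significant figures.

[A]_eq = 8.4932e-06 M

Q₀ = 2.313 vs Keq = 1202 ⇒ Q<K, forward
Step 1:
                   A          L
  I          0.01967     0.2133
  C         -0.01962    0.03923
  E       5.3056e-05     0.2525
  solve Keq expr → x = 0.01962; check Q = 1202
Then change container volume by factor 2 (V_new/V_old).
Step 2:
                   A          L
  I       2.6528e-05     0.1263
  C       -1.3258e-05 2.6517e-05
  E       1.3270e-05     0.1263
  solve Keq expr → x = 1.3258e-05; check Q = 1202
Then change container volume by factor 1.25 (V_new/V_old).
Step 3:
                   A          L
  I       1.0616e-05      0.101
  C       -2.1224e-06 4.2448e-06
  E       8.4932e-06      0.101
  solve Keq expr → x = 2.1224e-06; check Q = 1202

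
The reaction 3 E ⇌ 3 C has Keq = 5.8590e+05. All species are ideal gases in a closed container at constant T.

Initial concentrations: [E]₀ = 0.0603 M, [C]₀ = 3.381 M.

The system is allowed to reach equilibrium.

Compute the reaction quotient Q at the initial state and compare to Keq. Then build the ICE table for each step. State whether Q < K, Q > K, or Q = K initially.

Q₀ = 1.7627e+05 vs Keq = 5.8590e+05 ⇒ Q<K, forward
Step 1:
                  E         C
  I          0.0603     3.381
  C        -0.01966   0.01966
  E         0.04064     3.401
  solve Keq expr → x = 0.006553; check Q = 5.8590e+05

Q₀ = 1.7627e+05; Q < K (proceeds forward)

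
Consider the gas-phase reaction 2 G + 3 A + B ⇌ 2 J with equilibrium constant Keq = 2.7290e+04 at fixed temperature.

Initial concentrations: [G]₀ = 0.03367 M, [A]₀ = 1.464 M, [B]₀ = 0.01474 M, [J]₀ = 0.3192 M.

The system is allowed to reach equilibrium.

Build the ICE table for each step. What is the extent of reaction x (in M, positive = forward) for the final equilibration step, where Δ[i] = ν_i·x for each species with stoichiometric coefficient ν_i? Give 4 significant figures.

Q₀ = 1943 vs Keq = 2.7290e+04 ⇒ Q<K, forward
Step 1:
                    G           A           B           J
  Initial     0.03367       1.464     0.01474      0.3192
  Change     -0.01802    -0.02703   -0.009008     0.01802
  Equil       0.01565       1.437    0.005732      0.3372
  solve Keq expr → x = 0.009008; check Q = 2.7290e+04

x = 0.009008 M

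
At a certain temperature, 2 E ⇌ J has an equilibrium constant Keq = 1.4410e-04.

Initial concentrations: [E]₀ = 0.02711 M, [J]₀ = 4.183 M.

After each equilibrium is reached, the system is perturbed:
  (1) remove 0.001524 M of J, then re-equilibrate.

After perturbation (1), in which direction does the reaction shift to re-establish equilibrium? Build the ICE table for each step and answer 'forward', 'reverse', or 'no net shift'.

Direction: forward

Q₀ = 5692 vs Keq = 1.4410e-04 ⇒ Q>K, reverse
Step 1:
                    E           J
  Initial     0.02711       4.183
  Change        8.346      -4.173
  Equil         8.373      0.0101
  solve Keq expr → x = -4.173; check Q = 1.4410e-04
Then remove 0.001524 M of J.
Step 2:
                    E           J
  Initial       8.373    0.008578
  Change    -0.003033    0.001517
  Equil          8.37     0.01009
  solve Keq expr → x = 0.001517; check Q = 1.4410e-04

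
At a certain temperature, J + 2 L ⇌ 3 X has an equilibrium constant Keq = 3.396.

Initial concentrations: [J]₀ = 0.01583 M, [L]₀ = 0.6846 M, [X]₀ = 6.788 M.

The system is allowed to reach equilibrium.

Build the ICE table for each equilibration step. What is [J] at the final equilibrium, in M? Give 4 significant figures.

Q₀ = 4.2157e+04 vs Keq = 3.396 ⇒ Q>K, reverse
Step 1:
                  J         L         X
  Initial   0.01583    0.6846     6.788
  Change      1.161     2.322    -3.483
  Equil       1.177     3.006     3.305
  solve Keq expr → x = -1.161; check Q = 3.396

[J]_eq = 1.177 M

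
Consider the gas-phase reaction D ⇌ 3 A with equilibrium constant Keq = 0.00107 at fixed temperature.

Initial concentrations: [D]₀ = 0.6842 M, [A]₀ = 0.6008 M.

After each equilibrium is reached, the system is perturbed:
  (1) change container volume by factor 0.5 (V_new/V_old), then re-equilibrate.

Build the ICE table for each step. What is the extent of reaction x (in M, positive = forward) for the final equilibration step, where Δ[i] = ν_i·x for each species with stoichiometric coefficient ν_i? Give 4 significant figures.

Q₀ = 0.317 vs Keq = 0.00107 ⇒ Q>K, reverse
Step 1:
                  D         A
  init       0.6842    0.6008
  Δ          0.1679   -0.5038
  eq         0.8521   0.09697
  solve Keq expr → x = -0.1679; check Q = 0.00107
Then change container volume by factor 0.5 (V_new/V_old).
Step 2:
                  D         A
  init        1.704    0.1939
  Δ         0.02373   -0.0712
  eq          1.728    0.1227
  solve Keq expr → x = -0.02373; check Q = 0.00107

x = -0.02373 M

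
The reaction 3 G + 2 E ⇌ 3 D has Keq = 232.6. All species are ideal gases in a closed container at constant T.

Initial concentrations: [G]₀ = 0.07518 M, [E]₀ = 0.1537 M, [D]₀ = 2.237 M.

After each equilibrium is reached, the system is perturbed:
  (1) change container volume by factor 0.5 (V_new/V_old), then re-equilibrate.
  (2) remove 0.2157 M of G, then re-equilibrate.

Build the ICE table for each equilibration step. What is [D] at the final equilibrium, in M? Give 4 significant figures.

[D]_eq = 3.715 M

Q₀ = 1.1152e+06 vs Keq = 232.6 ⇒ Q>K, reverse
Step 1:
                   G          E          D
  I          0.07518     0.1537      2.237
  C           0.4314     0.2876    -0.4314
  E           0.5065     0.4413      1.806
  solve Keq expr → x = -0.1438; check Q = 232.6
Then change container volume by factor 0.5 (V_new/V_old).
Step 2:
                   G          E          D
  I            1.013     0.8826      3.611
  C          -0.2372    -0.1582     0.2372
  E           0.7758     0.7244      3.849
  solve Keq expr → x = 0.07908; check Q = 232.6
Then remove 0.2157 M of G.
Step 3:
                   G          E          D
  I           0.5601     0.7244      3.849
  C           0.1332    0.08883    -0.1332
  E           0.6934     0.8132      3.715
  solve Keq expr → x = -0.04442; check Q = 232.6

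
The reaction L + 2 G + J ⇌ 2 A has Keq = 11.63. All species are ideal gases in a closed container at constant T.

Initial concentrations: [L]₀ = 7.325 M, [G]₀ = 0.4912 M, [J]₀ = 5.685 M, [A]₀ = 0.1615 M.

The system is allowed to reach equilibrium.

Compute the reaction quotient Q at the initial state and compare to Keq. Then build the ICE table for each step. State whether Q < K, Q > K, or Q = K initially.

Q₀ = 0.002596 vs Keq = 11.63 ⇒ Q<K, forward
Step 1:
                  L         G         J         A
  I           7.325    0.4912     5.685    0.1615
  C         -0.2309   -0.4618   -0.2309    0.4618
  E           7.094   0.02938     5.454    0.6233
  solve Keq expr → x = 0.2309; check Q = 11.63

Q₀ = 0.002596; Q < K (proceeds forward)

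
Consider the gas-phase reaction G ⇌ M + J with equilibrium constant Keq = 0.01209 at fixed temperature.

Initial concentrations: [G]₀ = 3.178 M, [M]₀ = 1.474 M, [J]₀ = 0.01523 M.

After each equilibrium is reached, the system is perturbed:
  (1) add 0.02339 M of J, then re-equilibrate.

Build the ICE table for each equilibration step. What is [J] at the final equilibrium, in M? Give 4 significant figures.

[J]_eq = 0.02639 M

Q₀ = 0.007064 vs Keq = 0.01209 ⇒ Q<K, forward
Step 1:
                    G           M           J
  init          3.178       1.474     0.01523
  Δ          -0.01056     0.01056     0.01056
  eq            3.167       1.485     0.02579
  solve Keq expr → x = 0.01056; check Q = 0.01209
Then add 0.02339 M of J.
Step 2:
                    G           M           J
  init          3.167       1.485     0.04918
  Δ            0.0228     -0.0228     -0.0228
  eq             3.19       1.462     0.02639
  solve Keq expr → x = -0.0228; check Q = 0.01209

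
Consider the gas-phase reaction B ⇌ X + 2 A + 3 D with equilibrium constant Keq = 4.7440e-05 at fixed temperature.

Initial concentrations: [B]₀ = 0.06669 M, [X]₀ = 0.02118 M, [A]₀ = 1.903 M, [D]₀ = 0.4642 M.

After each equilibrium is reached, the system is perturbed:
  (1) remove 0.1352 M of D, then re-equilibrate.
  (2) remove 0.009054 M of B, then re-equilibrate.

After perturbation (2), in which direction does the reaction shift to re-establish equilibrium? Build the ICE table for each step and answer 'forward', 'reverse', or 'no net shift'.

Q₀ = 0.115 vs Keq = 4.7440e-05 ⇒ Q>K, reverse
Step 1:
                    B           X           A           D
  Initial     0.06669     0.02118       1.903      0.4642
  Change      0.02116    -0.02116    -0.04232    -0.06348
  Equil       0.08785  1.8709e-05       1.861      0.4007
  solve Keq expr → x = -0.02116; check Q = 4.7440e-05
Then remove 0.1352 M of D.
Step 2:
                    B           X           A           D
  Initial     0.08785  1.8709e-05       1.861      0.2655
  Change  -4.5463e-05  4.5463e-05  9.0926e-05  1.3639e-04
  Equil       0.08781  6.4171e-05       1.861      0.2657
  solve Keq expr → x = 4.5463e-05; check Q = 4.7440e-05
Then remove 0.009054 M of B.
Step 3:
                    B           X           A           D
  Initial     0.07875  6.4171e-05       1.861      0.2657
  Change   6.5985e-06 -6.5985e-06 -1.3197e-05 -1.9795e-05
  Equil       0.07876  5.7573e-05       1.861      0.2656
  solve Keq expr → x = -6.5985e-06; check Q = 4.7440e-05

Direction: reverse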